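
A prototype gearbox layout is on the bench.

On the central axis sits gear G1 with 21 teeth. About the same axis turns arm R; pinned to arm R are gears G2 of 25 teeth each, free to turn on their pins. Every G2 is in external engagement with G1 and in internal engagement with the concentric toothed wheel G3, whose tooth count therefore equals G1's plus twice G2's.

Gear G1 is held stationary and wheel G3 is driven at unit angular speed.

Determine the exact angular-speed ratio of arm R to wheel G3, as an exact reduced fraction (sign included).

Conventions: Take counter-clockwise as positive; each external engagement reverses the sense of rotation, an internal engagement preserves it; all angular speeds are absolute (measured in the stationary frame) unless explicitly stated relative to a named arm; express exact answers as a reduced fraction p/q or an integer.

71/92

class = planetary set [G3 = 21+2·25 = 71; Willis about the carrier]
ring teeth: 21 + 2·25 = 71
21(ω_sun−ω_arm) = −71(ω_ring−ω_arm),  ω_sun = 0, ω_ring = 1
21(0−ω_arm) = −71(1−ω_arm)  ⇒  92·ω_arm = 71  ⇒  ω_arm = 71/92
ω_out/ω_in = 71/92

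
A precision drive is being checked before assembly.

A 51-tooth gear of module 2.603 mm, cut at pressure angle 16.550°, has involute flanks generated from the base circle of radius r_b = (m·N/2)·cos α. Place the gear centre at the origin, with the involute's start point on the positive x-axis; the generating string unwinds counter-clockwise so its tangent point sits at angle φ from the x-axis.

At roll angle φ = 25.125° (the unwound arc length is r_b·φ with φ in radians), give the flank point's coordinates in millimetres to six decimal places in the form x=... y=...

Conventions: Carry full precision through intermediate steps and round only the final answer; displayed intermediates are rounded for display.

x=69.453183 y=1.754259

topology: single-mesh involute geometry — m = 2.603, N = 51
pitch radius r_p = m·N/2 = 2.603·51/2 = 66.376500
base radius r_b = r_p·cos α = 66.376500·cos 16.550° = 63.626622
roll angle φ = 25.125° = 0.43851397 rad
x = r_b·(cos φ + φ·sin φ) = 69.453183
y = r_b·(sin φ − φ·cos φ) = 1.754259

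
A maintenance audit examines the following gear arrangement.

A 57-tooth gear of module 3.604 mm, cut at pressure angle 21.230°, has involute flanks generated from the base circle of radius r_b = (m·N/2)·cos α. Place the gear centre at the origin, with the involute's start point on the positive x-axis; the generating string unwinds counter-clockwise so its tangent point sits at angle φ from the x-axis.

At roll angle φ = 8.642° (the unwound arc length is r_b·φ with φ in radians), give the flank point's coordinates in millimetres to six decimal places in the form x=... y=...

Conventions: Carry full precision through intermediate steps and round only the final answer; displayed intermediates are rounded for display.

class = single-mesh tooth geometry [base-circle involute, m = 3.604, 57T]
pitch radius r_p = m·N/2 = 3.604·57/2 = 102.714000
base radius r_b = r_p·cos α = 102.714000·cos 21.230° = 95.743245
roll angle φ = 8.642° = 0.15083135 rad
x = r_b·(cos φ + φ·sin φ) = 96.826143
y = r_b·(sin φ − φ·cos φ) = 0.109263

x=96.826143 y=0.109263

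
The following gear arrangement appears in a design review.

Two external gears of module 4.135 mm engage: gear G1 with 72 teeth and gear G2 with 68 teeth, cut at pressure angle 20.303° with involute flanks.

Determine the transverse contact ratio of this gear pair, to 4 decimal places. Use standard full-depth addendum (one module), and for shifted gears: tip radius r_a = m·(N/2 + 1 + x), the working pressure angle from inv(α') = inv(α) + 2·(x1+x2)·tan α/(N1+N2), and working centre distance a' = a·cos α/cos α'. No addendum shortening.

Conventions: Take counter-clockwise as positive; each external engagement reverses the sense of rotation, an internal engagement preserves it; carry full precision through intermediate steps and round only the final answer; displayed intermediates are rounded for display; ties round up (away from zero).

1.7898

class = single-mesh tooth geometry [involute pair 72T × 68T, m = 4.135]
base radii: r_b1 = 139.611442, r_b2 = 131.855251
tip radii: r_a1 = 152.995000, r_a2 = 144.725000
no profile shift: α' = α, a' = a
action lengths: √(r_a1²−r_b1²) = 62.578871, √(r_a2²−r_b2²) = 59.661699
base pitch p_b = π·m·cos α = 12.183397
CR = (62.578871 + 59.661699 − 289.450000·sin 20.30300°)/12.183397 = 1.789799
contact ratio ≈ 1.7898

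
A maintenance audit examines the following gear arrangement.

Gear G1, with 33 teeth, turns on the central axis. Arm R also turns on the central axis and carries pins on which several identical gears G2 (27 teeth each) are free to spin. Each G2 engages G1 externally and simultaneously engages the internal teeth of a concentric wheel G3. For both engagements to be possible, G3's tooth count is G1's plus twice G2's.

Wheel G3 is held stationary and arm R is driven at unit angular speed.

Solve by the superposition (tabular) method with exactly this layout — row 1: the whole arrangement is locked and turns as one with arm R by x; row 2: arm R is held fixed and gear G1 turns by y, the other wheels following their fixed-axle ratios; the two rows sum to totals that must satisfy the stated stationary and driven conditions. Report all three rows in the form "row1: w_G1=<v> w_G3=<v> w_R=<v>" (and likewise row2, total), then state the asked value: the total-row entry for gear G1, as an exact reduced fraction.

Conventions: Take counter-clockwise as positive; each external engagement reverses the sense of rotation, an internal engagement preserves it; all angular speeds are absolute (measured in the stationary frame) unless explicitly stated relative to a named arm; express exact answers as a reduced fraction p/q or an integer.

recognized (axles ride arm R): planetary set, 33/27/87 teeth
row 1 (train locked, turned with arm): all members turn x
superposition row 2 [arm held]: sun y, ring −(33/87)·y, arm 0
boundary: total ω_ring = x − (33/87)·y = 0 and total ω_arm = x = 1  ⇒  y = 29/11, x = 1
row 2 ring = −(33/87)·29/11 = -1
totals (row 1 + row 2): sun 1 + 29/11 = 40/11, ring 1 + (-1) = 0, arm 1 + 0 = 1
asked cell (total, sun) = 40/11

row1: w_G1=1 w_G3=1 w_R=1
row2: w_G1=29/11 w_G3=-1 w_R=0
total: w_G1=40/11 w_G3=0 w_R=1
asked value: 40/11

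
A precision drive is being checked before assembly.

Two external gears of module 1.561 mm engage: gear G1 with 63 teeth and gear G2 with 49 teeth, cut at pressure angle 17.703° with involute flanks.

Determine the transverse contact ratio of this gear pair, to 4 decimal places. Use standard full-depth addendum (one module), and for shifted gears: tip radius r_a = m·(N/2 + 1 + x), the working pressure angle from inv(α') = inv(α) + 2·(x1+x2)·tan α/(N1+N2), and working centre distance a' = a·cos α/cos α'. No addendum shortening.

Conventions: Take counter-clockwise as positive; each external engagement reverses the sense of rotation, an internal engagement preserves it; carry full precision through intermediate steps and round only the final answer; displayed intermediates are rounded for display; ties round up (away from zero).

recognized (one external pair, fixed centres): single-mesh tooth geometry, m = 1.561, N1 = 63, N2 = 49
base radii: r_b1 = 46.843011, r_b2 = 36.433453
tip radii: r_a1 = 50.732500, r_a2 = 39.805500
no profile shift: α' = α, a' = a
action lengths: √(r_a1²−r_b1²) = 19.481244, √(r_a2²−r_b2²) = 16.033756
base pitch p_b = π·m·cos α = 4.671799
CR = (19.481244 + 16.033756 − 87.416000·sin 17.70300°)/4.671799 = 1.912172
contact ratio ≈ 1.9122

1.9122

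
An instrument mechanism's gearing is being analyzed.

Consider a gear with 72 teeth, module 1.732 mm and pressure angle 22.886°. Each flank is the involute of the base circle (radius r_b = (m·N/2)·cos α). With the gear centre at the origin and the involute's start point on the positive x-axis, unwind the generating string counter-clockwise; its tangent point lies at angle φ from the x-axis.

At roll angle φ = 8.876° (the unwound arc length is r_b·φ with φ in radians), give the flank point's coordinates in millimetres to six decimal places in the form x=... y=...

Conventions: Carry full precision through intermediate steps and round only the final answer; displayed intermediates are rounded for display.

x=58.128839 y=0.071017

single-mesh involute tooth geometry (72T wheel at module 1.732)
pitch radius r_p = m·N/2 = 1.732·72/2 = 62.352000
base radius r_b = r_p·cos α = 62.352000·cos 22.886° = 57.443679
roll angle φ = 8.876° = 0.15491542 rad
x = r_b·(cos φ + φ·sin φ) = 58.128839
y = r_b·(sin φ − φ·cos φ) = 0.071017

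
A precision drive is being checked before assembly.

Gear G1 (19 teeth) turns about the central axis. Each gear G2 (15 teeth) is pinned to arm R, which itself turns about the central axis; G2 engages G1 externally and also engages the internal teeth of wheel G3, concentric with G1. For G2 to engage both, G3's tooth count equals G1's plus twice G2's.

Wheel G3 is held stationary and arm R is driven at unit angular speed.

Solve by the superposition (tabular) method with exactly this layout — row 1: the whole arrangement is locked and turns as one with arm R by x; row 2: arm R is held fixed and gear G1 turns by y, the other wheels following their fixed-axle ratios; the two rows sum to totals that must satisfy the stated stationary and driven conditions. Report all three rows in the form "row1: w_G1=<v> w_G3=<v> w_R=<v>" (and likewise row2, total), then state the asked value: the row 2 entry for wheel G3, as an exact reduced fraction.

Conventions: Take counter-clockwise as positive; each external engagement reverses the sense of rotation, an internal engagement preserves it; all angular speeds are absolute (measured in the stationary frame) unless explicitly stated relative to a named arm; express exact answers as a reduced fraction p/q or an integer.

row1: w_G1=1 w_G3=1 w_R=1
row2: w_G1=49/19 w_G3=-1 w_R=0
total: w_G1=68/19 w_G3=0 w_R=1
asked value: -1

planetary set (19T centre, 15T on arm, 49T internal) — Willis relation
superposition row 1 [locked train]: every member turns x
superposition row 2 [arm held]: sun y, ring −(19/49)·y, arm 0
boundary: total ω_ring = x − (19/49)·y = 0 and total ω_arm = x = 1  ⇒  y = 49/19, x = 1
row 2 ring = −(19/49)·49/19 = -1
totals (row 1 + row 2): sun 1 + 49/19 = 68/19, ring 1 + (-1) = 0, arm 1 + 0 = 1
asked cell (row2, ring) = -1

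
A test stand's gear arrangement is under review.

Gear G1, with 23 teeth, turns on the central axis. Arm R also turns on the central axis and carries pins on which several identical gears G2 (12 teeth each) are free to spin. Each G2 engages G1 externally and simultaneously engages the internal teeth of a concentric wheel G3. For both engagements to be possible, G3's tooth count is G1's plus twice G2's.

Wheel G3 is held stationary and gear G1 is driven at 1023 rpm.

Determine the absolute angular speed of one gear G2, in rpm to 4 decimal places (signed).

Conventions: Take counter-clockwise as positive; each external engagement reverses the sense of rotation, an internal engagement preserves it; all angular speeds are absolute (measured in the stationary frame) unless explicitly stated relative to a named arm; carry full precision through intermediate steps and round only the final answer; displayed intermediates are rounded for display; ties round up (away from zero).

recognized (axles ride arm R): planetary set, 23/12/47 teeth
normalise by the input: solve with ω_sun = 1, then scale by 1023 rpm
ring teeth: 23 + 2·12 = 47
23(ω_sun−ω_arm) = −47(ω_ring−ω_arm),  ω_ring = 0, ω_sun = 1
23(1−ω_arm) = −47(0−ω_arm)  ⇒  70·ω_arm = 23  ⇒  ω_arm = 23/70
sun–planet mesh: 23·(1−23/70) = −12·(ω_p−ω_arm)  ⇒  ω_p−ω_arm = -1081/840
ω_p = 23/70 − 1081/840 = -23/24
scale: ω_p = -23/24 × 1023 rpm = -980.3750 rpm

-980.3750 rpm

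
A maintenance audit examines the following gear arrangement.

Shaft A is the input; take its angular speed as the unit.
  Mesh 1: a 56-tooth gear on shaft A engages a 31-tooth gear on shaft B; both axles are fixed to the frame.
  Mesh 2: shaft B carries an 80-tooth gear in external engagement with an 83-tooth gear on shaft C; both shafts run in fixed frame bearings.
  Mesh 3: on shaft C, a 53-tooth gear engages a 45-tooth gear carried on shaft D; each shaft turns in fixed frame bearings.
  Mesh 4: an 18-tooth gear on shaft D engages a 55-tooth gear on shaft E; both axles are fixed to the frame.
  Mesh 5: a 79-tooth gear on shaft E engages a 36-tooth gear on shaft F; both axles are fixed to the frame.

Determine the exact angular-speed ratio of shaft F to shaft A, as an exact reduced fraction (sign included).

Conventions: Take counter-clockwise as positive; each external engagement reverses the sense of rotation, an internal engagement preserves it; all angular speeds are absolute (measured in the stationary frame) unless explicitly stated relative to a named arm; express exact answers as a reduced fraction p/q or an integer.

class = fixed-axis compound train [5 meshes; 5 ratios multiply, 5 sense flips]
mesh 1 [56T→31T]: running ratio 56/31, sense −
mesh 2 [80T→83T]: running ratio 4480/2573, sense +
mesh 3 [53T→45T]: running ratio 47488/23157, sense −
mesh 4 [18T→55T]: running ratio 94976/141515, sense +
mesh 5 [79T→36T]: running ratio 1875776/1273635, sense −
ω_out/ω_in = -1875776/1273635

-1875776/1273635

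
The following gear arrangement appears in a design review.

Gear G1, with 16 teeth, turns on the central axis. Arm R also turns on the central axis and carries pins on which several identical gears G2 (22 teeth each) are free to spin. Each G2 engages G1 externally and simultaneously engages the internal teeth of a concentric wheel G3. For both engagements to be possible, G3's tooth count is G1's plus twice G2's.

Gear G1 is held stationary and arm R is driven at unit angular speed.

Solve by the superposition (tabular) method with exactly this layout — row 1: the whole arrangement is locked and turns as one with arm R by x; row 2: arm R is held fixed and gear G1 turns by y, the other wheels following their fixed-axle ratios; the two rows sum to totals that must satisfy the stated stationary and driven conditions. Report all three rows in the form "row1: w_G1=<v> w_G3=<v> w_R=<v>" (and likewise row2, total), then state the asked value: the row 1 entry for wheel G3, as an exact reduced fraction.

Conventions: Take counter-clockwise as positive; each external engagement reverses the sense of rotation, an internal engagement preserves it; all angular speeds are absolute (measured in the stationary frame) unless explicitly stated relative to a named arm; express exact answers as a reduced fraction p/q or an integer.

row1: w_G1=1 w_G3=1 w_R=1
row2: w_G1=-1 w_G3=4/15 w_R=0
total: w_G1=0 w_G3=19/15 w_R=1
asked value: 1

recognized (axles ride arm R): planetary set, 16/22/60 teeth
row 1 — lock + rotate with arm: ω_sun = ω_ring = ω_arm = x
row 2 (arm held, sun turns y): ω_ring = −(16/60)·y, ω_arm = 0
boundary: total ω_sun = x + y = 0 and total ω_arm = x = 1  ⇒  y = -1, x = 1
row 2 ring = −(16/60)·(-1) = 4/15
totals (row 1 + row 2): sun 1 + (-1) = 0, ring 1 + 4/15 = 19/15, arm 1 + 0 = 1
asked cell (row1, ring) = 1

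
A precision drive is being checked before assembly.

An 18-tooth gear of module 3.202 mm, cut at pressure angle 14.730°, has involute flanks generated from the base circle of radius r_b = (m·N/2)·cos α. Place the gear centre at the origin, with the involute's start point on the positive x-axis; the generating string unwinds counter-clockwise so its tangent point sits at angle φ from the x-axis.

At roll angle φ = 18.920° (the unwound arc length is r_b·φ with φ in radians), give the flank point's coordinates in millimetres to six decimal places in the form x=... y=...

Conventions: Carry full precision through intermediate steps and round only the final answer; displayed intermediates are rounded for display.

topology: single-mesh involute geometry — m = 3.202, N = 18
pitch radius r_p = m·N/2 = 3.202·18/2 = 28.818000
base radius r_b = r_p·cos α = 28.818000·cos 14.730° = 27.870889
roll angle φ = 18.920° = 0.33021629 rad
x = r_b·(cos φ + φ·sin φ) = 29.349275
y = r_b·(sin φ − φ·cos φ) = 0.330889

x=29.349275 y=0.330889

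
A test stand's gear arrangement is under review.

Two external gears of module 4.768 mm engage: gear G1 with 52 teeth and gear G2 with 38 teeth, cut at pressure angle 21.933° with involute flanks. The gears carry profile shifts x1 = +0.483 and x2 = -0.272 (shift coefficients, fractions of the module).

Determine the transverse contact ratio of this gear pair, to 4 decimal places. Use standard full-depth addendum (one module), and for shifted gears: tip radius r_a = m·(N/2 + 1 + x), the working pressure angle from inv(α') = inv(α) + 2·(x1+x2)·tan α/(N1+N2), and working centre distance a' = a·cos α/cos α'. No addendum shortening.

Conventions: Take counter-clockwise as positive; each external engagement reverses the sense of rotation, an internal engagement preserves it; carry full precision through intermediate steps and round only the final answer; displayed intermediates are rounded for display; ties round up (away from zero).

single-mesh involute tooth geometry (52T engaging 38T at module 4.768)
base radii: r_b1 = 114.995354, r_b2 = 84.035066
tip radii: r_a1 = 131.038944, r_a2 = 94.063104
inv(α') = inv(21.933°) + 2·(+0.483-0.272)·tan α/(52+38) = 0.02175161  ⇒  α' = 22.57888°
a' = a·cos α / cos α' = 214.5600·cos 21.933°/cos 22.57888° = 215.552097
action lengths: √(r_a1²−r_b1²) = 62.827330, √(r_a2²−r_b2²) = 42.260799
base pitch p_b = π·m·cos α = 13.894945
CR = (62.827330 + 42.260799 − 215.552097·sin 22.57888°)/13.894945 = 1.606759
contact ratio ≈ 1.6068

1.6068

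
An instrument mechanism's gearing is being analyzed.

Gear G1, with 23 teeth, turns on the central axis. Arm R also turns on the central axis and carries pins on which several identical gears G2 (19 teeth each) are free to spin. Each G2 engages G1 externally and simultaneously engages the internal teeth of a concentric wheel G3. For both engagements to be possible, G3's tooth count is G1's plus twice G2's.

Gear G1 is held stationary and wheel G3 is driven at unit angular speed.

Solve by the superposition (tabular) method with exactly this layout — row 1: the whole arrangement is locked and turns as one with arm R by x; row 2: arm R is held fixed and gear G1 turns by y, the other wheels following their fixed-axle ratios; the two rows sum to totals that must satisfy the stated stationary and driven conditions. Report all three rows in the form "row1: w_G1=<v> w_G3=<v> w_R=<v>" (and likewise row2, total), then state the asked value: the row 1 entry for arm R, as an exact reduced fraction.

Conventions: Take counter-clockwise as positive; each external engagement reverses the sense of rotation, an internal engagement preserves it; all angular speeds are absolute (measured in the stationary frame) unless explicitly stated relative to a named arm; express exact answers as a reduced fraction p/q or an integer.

row1: w_G1=61/84 w_G3=61/84 w_R=61/84
row2: w_G1=-61/84 w_G3=23/84 w_R=0
total: w_G1=0 w_G3=1 w_R=61/84
asked value: 61/84

topology: planetary set — G1 23T / G2 19T / G3 61T, arm = carrier (Willis)
row 1 (train locked, turned with arm): all members turn x
row 2 — arm fixed, fixed-axis ratios: sun y, ring −(23/61)·y, arm 0
boundary: total ω_sun = x + y = 0 and total ω_ring = x − (23/61)·y = 1  ⇒  y = -61/84, x = 61/84
row 2 ring = −(23/61)·(-61/84) = 23/84
totals (row 1 + row 2): sun 61/84 + (-61/84) = 0, ring 61/84 + 23/84 = 1, arm 61/84 + 0 = 61/84
asked cell (row1, arm) = 61/84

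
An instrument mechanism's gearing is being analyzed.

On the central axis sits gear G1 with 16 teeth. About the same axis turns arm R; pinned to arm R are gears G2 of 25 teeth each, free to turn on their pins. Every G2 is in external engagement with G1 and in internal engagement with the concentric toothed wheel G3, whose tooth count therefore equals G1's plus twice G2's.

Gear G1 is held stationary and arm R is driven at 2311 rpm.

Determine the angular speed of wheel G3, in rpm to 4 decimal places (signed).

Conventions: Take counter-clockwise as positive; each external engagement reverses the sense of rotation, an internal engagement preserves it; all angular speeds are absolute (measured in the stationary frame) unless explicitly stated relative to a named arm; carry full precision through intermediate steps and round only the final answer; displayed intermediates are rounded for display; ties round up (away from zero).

planetary set (16T centre, 25T on arm, 66T internal) — Willis relation
normalise by the input: solve with ω_arm = 1, then scale by 2311 rpm
ring teeth: 16 + 2·25 = 66
16(ω_sun−ω_arm) = −66(ω_ring−ω_arm),  ω_sun = 0, ω_arm = 1
ω_ring = 1 − (16/66)(0−1) = 41/33
scale: ω_ring = 41/33 × 2311 rpm = +2871.2424 rpm

+2871.2424 rpm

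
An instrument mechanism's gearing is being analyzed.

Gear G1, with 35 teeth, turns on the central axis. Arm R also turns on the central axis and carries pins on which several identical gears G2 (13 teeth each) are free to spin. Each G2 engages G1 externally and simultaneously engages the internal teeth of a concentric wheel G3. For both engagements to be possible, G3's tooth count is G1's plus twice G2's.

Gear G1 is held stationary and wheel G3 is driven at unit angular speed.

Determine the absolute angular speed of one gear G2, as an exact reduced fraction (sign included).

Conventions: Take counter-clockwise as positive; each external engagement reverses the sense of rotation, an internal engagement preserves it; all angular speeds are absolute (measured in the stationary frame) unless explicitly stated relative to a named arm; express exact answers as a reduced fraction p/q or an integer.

recognized (axles ride arm R): planetary set, 35/13/61 teeth
ring teeth: 35 + 2·13 = 61
35(ω_sun−ω_arm) = −61(ω_ring−ω_arm),  ω_sun = 0, ω_ring = 1
35(0−ω_arm) = −61(1−ω_arm)  ⇒  96·ω_arm = 61  ⇒  ω_arm = 61/96
sun–planet mesh: 35·(0−61/96) = −13·(ω_p−ω_arm)  ⇒  ω_p−ω_arm = 2135/1248
ω_p = 61/96 + 2135/1248 = 61/26
exact speed ratio = 61/26

61/26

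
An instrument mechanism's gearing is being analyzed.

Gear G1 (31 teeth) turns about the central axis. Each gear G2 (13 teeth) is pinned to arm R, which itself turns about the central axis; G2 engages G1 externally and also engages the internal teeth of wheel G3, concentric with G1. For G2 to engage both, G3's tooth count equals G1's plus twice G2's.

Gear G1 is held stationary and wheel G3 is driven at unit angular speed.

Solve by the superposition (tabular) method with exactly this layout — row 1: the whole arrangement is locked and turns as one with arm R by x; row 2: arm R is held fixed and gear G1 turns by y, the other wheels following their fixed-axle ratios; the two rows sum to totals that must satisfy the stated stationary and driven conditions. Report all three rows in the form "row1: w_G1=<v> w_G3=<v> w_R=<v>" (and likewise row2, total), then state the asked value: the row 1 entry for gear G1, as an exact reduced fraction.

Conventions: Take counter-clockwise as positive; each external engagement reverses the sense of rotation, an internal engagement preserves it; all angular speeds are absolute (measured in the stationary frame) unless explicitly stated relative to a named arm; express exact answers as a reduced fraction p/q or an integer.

row1: w_G1=57/88 w_G3=57/88 w_R=57/88
row2: w_G1=-57/88 w_G3=31/88 w_R=0
total: w_G1=0 w_G3=1 w_R=57/88
asked value: 57/88

recognized (axles ride arm R): planetary set, 31/13/57 teeth
row 1: whole set turns with the arm by x
row 2: sun turns y, ring = −(31/57)·y, arm 0
boundary: total ω_sun = x + y = 0 and total ω_ring = x − (31/57)·y = 1  ⇒  y = -57/88, x = 57/88
row 2 ring = −(31/57)·(-57/88) = 31/88
totals (row 1 + row 2): sun 57/88 + (-57/88) = 0, ring 57/88 + 31/88 = 1, arm 57/88 + 0 = 57/88
asked cell (row1, sun) = 57/88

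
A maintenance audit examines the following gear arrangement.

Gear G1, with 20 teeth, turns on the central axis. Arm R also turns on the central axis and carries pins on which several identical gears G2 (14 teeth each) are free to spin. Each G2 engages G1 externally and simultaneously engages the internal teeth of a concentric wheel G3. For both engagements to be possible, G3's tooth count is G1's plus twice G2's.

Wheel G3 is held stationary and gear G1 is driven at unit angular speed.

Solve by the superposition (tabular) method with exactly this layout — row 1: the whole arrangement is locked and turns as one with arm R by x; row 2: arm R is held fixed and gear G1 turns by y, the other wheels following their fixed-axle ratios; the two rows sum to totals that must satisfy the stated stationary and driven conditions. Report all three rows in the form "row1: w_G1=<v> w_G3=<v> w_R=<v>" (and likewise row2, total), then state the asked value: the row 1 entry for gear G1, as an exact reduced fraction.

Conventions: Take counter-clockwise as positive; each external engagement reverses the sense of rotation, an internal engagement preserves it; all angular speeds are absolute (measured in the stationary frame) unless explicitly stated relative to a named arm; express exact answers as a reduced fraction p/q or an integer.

row1: w_G1=5/17 w_G3=5/17 w_R=5/17
row2: w_G1=12/17 w_G3=-5/17 w_R=0
total: w_G1=1 w_G3=0 w_R=5/17
asked value: 5/17

planetary set (20T centre, 14T on arm, 48T internal) — Willis relation
row 1 (train locked, turned with arm): all members turn x
row 2 — arm fixed, fixed-axis ratios: sun y, ring −(20/48)·y, arm 0
boundary: total ω_ring = x − (20/48)·y = 0 and total ω_sun = x + y = 1  ⇒  y = 12/17, x = 5/17
row 2 ring = −(20/48)·12/17 = -5/17
totals (row 1 + row 2): sun 5/17 + 12/17 = 1, ring 5/17 + (-5/17) = 0, arm 5/17 + 0 = 5/17
asked cell (row1, sun) = 5/17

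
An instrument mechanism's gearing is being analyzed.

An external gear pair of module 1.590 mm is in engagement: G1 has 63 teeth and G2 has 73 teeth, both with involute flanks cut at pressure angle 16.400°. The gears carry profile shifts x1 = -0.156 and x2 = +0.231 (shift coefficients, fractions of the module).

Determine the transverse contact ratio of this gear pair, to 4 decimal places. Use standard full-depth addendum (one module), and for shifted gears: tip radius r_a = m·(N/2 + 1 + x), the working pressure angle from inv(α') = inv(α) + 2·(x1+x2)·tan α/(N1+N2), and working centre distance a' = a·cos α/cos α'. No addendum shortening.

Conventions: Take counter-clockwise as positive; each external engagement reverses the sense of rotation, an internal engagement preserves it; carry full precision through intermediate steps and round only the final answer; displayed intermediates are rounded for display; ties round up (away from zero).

recognized (one external pair, fixed centres): single-mesh tooth geometry, m = 1.590, N1 = 63, N2 = 73
base radii: r_b1 = 48.047240, r_b2 = 55.673787
tip radii: r_a1 = 51.426960, r_a2 = 59.992290
inv(α') = inv(16.400°) + 2·(-0.156+0.231)·tan α/(63+73) = 0.00840662  ⇒  α' = 16.61181°
a' = a·cos α / cos α' = 108.1200·cos 16.400°/cos 16.61181° = 108.238504
action lengths: √(r_a1²−r_b1²) = 18.335618, √(r_a2²−r_b2²) = 22.349594
base pitch p_b = π·m·cos α = 4.791900
CR = (18.335618 + 22.349594 − 108.238504·sin 16.61181°)/4.791900 = 2.032879
contact ratio ≈ 2.0329

2.0329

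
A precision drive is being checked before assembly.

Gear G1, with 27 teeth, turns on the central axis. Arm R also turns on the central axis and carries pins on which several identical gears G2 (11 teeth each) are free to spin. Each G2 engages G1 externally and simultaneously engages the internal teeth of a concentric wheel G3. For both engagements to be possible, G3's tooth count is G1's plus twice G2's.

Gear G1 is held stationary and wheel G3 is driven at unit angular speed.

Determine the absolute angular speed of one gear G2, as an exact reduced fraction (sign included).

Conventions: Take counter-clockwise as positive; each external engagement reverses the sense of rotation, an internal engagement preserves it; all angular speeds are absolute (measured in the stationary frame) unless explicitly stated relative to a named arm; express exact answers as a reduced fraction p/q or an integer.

recognized (axles ride arm R): planetary set, 27/11/49 teeth
ring teeth: 27 + 2·11 = 49
27(ω_sun−ω_arm) = −49(ω_ring−ω_arm),  ω_sun = 0, ω_ring = 1
27(0−ω_arm) = −49(1−ω_arm)  ⇒  76·ω_arm = 49  ⇒  ω_arm = 49/76
sun–planet mesh: 27·(0−49/76) = −11·(ω_p−ω_arm)  ⇒  ω_p−ω_arm = 1323/836
ω_p = 49/76 + 1323/836 = 49/22
exact speed ratio = 49/22

49/22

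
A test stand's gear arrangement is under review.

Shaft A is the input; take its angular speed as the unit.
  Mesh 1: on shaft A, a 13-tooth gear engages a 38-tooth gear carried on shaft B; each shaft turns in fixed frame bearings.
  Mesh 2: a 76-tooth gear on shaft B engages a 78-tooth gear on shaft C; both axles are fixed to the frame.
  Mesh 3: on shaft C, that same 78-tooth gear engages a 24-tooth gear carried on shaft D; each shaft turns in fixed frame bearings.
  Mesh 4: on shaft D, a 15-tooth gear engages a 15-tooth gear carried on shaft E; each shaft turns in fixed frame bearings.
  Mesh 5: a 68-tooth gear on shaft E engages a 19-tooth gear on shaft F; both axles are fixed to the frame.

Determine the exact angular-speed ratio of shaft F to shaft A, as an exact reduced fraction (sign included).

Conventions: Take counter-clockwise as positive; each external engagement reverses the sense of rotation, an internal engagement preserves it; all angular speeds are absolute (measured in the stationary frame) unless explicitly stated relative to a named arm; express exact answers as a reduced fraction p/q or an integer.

-221/57

class = fixed-axis compound train [5 meshes; 5 ratios multiply, 5 sense flips]
mesh 1 [13T→38T]: running ratio 13/38, sense −
mesh 2 [76T→78T]: running ratio 1/3, sense +
mesh 3 [78T→24T]: running ratio 13/12, sense −
mesh 4 [15T→15T]: running ratio 13/12, sense +
mesh 5 [68T→19T]: running ratio 221/57, sense −
ω_out/ω_in = -221/57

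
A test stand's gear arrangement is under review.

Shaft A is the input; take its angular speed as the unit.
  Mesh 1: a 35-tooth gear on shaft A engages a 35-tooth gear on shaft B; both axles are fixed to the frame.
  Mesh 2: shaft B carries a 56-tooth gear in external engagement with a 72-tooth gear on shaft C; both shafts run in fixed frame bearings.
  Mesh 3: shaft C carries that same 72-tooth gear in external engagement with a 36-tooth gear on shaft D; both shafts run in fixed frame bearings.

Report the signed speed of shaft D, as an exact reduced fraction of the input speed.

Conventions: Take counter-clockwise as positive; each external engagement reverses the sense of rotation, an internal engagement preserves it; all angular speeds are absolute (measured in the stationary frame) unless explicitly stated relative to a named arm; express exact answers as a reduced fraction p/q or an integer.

3-mesh fixed-axis compound train (all bearings frame-fixed)
mesh 1 [35T→35T]: |ω|/ω_in = 1×35/35 = 1, sense flips to −
mesh 2 [56T→72T]: |ω|/ω_in = 1×56/72 = 7/9, sense flips to +
mesh 3 [72T→36T]: |ω|/ω_in = (7/9)×72/36 = 14/9, sense flips to −
signed output speed (× input speed) = -14/9

-14/9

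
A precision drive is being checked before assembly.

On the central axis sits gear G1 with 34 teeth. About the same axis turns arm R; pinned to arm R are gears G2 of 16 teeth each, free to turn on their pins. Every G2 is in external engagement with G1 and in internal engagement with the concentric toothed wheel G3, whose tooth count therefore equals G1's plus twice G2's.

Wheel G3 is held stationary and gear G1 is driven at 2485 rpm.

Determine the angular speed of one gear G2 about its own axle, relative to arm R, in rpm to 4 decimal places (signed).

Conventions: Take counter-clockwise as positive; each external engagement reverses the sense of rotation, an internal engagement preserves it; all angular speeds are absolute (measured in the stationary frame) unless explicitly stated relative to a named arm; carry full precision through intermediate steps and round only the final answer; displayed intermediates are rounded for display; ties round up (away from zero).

topology: planetary set — G1 34T / G2 16T / G3 66T, arm = carrier (Willis)
normalise by the input: solve with ω_sun = 1, then scale by 2485 rpm
ring teeth: 34 + 2·16 = 66
34(ω_sun−ω_arm) = −66(ω_ring−ω_arm),  ω_ring = 0, ω_sun = 1
34(1−ω_arm) = −66(0−ω_arm)  ⇒  100·ω_arm = 34  ⇒  ω_arm = 17/50
sun–planet mesh: 34·(1−17/50) = −16·(ω_p−ω_arm)  ⇒  ω_p−ω_arm = -561/400
scale: ω_p−ω_arm = -561/400 × 2485 rpm = -3485.2125 rpm

-3485.2125 rpm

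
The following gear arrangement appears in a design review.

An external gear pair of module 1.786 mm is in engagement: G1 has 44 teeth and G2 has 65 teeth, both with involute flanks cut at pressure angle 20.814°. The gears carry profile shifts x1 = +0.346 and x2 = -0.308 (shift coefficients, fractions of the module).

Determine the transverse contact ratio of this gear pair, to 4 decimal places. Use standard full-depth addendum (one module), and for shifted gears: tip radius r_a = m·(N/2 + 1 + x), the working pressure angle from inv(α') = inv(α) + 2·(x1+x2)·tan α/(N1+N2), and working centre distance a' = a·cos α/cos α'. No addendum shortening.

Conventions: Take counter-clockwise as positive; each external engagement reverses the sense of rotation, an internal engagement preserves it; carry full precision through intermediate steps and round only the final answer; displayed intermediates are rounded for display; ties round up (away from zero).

topology: single-mesh involute geometry — m = 1.786, 44T/65T pair
base radii: r_b1 = 36.727760, r_b2 = 54.256918
tip radii: r_a1 = 41.695956, r_a2 = 59.280912
inv(α') = inv(20.814°) + 2·(+0.346-0.308)·tan α/(44+65) = 0.01713622  ⇒  α' = 20.91851°
a' = a·cos α / cos α' = 97.3370·cos 20.814°/cos 20.91851° = 97.404705
action lengths: √(r_a1²−r_b1²) = 19.738905, √(r_a2²−r_b2²) = 23.883328
base pitch p_b = π·m·cos α = 5.244712
CR = (19.738905 + 23.883328 − 97.404705·sin 20.91851°)/5.244712 = 1.686436
contact ratio ≈ 1.6864

1.6864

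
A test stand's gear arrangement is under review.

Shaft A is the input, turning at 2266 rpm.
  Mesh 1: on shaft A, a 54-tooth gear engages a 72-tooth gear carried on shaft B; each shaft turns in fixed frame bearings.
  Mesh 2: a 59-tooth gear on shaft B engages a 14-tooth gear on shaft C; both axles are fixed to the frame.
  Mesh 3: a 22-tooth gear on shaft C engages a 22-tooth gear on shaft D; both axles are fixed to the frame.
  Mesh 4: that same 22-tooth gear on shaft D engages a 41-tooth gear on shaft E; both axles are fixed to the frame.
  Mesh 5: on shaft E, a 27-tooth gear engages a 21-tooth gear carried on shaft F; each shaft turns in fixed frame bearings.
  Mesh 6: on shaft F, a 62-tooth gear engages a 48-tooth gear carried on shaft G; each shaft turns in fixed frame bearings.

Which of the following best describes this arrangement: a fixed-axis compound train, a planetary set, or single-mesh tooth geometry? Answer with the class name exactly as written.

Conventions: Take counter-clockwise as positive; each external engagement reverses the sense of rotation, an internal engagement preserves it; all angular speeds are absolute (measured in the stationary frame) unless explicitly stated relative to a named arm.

recognized (7 fixed axles, 6 meshes): fixed-axis compound train
classification: fixed-axis compound train

fixed-axis compound train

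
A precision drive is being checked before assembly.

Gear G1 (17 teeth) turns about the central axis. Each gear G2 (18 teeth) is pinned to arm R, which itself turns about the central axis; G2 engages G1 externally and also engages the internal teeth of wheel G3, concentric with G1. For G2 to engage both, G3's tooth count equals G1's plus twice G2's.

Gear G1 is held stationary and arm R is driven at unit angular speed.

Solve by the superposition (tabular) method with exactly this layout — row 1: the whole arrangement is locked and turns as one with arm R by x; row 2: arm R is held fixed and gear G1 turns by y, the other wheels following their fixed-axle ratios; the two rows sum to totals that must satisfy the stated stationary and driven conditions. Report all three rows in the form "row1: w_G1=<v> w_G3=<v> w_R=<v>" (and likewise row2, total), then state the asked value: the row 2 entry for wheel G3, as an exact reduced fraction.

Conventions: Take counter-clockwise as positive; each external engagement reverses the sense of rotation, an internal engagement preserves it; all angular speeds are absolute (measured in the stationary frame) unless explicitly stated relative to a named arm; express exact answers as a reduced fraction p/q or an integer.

row1: w_G1=1 w_G3=1 w_R=1
row2: w_G1=-1 w_G3=17/53 w_R=0
total: w_G1=0 w_G3=70/53 w_R=1
asked value: 17/53

recognized (axles ride arm R): planetary set, 17/18/53 teeth
row 1 — lock + rotate with arm: ω_sun = ω_ring = ω_arm = x
row 2 (arm held, sun turns y): ω_ring = −(17/53)·y, ω_arm = 0
boundary: total ω_sun = x + y = 0 and total ω_arm = x = 1  ⇒  y = -1, x = 1
row 2 ring = −(17/53)·(-1) = 17/53
totals (row 1 + row 2): sun 1 + (-1) = 0, ring 1 + 17/53 = 70/53, arm 1 + 0 = 1
asked cell (row2, ring) = 17/53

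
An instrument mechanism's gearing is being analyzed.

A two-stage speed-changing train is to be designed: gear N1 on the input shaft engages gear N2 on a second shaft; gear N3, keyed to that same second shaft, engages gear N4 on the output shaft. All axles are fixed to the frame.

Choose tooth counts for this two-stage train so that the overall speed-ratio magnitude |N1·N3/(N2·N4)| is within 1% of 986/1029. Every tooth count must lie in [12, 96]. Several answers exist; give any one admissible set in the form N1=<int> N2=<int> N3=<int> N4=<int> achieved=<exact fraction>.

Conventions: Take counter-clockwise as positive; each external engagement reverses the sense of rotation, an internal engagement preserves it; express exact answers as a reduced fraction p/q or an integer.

N1=17 N2=21 N3=58 N4=49 achieved=986/1029

topology: fixed-axis compound train — 2 stages, target 986/1029
target = 986/1029 in lowest terms: an exact hit needs N1·N3 = k·986 and N2·N4 = k·1029 for one integer k, every count in [12, 96]; additionally prefer no 1:1 stage (N1 ≠ N2, N3 ≠ N4)
k = 1: N1·N3 = 986 = 17·58, N2·N4 = 1029 = 21·49
achieved = 17·58/(21·49) = 986/1029; |achieved − target| = 0 ≤ 493/51450 ✓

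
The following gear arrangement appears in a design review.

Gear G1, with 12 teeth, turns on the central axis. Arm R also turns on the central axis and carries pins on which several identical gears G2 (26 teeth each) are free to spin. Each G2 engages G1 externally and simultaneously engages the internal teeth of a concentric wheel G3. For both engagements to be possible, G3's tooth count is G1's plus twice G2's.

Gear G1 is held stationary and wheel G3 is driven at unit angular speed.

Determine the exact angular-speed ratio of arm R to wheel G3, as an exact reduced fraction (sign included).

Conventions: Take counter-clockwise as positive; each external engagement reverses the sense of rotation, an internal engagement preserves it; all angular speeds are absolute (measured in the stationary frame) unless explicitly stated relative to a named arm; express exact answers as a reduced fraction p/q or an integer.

16/19

planetary set (12T centre, 26T on arm, 64T internal) — Willis relation
ring teeth: 12 + 2·26 = 64
12(ω_sun−ω_arm) = −64(ω_ring−ω_arm),  ω_sun = 0, ω_ring = 1
12(0−ω_arm) = −64(1−ω_arm)  ⇒  76·ω_arm = 64  ⇒  ω_arm = 16/19
ω_out/ω_in = 16/19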